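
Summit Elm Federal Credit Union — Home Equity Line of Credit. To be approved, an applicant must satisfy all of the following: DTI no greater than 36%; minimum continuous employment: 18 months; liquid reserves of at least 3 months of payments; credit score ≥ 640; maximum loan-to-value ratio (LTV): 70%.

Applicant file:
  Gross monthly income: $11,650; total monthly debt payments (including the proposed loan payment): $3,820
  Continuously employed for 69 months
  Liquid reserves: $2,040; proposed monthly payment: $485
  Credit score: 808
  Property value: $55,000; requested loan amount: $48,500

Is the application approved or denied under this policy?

DTI: 3,820 ÷ 11,650 = 32.8%, within the 36% cap
Employment 69 ≥ 18 months
Liquid reserves cover 2,040/485 = 4.2 months — ≥ 3 required
Credit score 808 ≥ 640 (meets)
LTV: 48,500 ÷ 55,000 = 88.2%, exceeds 70% cap
Fails on LTV.

Denied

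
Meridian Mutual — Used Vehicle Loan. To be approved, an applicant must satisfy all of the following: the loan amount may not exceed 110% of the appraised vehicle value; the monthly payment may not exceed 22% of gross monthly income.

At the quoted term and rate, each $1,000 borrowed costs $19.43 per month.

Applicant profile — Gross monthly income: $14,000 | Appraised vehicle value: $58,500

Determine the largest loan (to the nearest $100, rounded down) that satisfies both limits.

Payment cap: 22% × $14,000 = $3,080/month.
At $19.43 per $1,000, that supports 3,080/19.43 × 1,000 ≈ $158,517 → $158,500.
LTV cap: 110% × $58,500 = $64,350 → $64,300.
Binding constraint: loan-to-value.

$64,300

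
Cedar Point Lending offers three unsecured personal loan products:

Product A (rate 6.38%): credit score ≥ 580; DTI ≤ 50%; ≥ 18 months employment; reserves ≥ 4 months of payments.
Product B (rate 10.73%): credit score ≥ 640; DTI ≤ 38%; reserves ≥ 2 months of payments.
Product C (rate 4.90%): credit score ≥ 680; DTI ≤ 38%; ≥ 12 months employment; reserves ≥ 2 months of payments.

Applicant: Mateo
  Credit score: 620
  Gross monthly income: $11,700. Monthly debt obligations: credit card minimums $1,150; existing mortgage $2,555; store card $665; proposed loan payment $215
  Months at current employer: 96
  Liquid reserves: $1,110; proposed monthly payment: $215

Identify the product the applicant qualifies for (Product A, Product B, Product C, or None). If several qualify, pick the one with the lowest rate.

Product A

Total debts = (1,150 + 2,555 + 665 + 215) = 4,585; DTI = 4,585/11,700 = 39.2%.
Reserves = 1,110/215 = 5.2 months.
Product A: score 620 ≥ 580; DTI 39.2% ≤ 50%; employment 96 ≥ 18 mo; reserves 5.2 ≥ 4 mo → qualifies.
Product B: score 620 < 640; DTI 39.2% > 38%; reserves 5.2 ≥ 2 mo → does not qualify.
Product C: score 620 < 680; DTI 39.2% > 38%; employment 96 ≥ 12 mo; reserves 5.2 ≥ 2 mo → does not qualify.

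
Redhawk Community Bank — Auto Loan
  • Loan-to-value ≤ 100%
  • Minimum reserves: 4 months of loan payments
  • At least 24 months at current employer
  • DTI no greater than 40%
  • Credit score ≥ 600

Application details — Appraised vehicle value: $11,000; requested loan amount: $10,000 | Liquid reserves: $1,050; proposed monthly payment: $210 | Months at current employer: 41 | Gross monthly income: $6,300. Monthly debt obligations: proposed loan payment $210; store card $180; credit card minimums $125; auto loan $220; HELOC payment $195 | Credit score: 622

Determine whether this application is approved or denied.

Loan-to-value = 10,000/11,000 = 90.9% — pass (100% max)
Liquid reserves cover 1,050/210 = 5.0 months — ≥ 4 required
Employment 41 ≥ 24 months
Total monthly debts = (210 + 180 + 125 + 220 + 195) = 930. DTI: 930 ÷ 6,300 = 14.8%, within the 40% cap
Credit score 622 ≥ 600 (meets)
All criteria satisfied.

Approved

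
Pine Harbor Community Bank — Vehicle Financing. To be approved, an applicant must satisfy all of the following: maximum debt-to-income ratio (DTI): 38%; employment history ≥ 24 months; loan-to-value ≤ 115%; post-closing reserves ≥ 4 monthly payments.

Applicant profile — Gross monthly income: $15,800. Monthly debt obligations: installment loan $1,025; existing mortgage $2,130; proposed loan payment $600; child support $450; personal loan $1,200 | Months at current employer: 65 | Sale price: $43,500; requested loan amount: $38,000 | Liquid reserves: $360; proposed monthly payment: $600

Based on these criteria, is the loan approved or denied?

Denied

Total monthly debts = (1,025 + 2,130 + 600 + 450 + 1,200) = 5,405. Debt-to-income = 5,405/15,800 = 34.2% — meets 38% limit
Employment 65 ≥ 24 months
LTV: 38,000 ÷ 43,500 = 87.4%, within 115% cap
Liquid reserves cover 360/600 = 0.6 months — < 4 required
Fails on reserves.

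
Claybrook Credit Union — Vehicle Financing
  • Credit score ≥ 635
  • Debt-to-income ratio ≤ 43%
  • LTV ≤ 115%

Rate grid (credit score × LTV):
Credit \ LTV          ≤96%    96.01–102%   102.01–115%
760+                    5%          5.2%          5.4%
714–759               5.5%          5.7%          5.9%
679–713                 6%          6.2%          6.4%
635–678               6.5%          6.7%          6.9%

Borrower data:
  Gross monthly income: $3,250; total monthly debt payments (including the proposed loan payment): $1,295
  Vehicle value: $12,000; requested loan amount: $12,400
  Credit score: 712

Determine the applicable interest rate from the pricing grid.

6.4%

Credit score 712 ≥ 635; Debt-to-income = 1,295/3,250 = 39.8% — meets 43% limit
LTV = 12,400/12,000 = 103.3% ≤ 115%
Credit 712 → row 679–713; LTV 103.3% → column 102.01–115%. Grid cell → 6.4%.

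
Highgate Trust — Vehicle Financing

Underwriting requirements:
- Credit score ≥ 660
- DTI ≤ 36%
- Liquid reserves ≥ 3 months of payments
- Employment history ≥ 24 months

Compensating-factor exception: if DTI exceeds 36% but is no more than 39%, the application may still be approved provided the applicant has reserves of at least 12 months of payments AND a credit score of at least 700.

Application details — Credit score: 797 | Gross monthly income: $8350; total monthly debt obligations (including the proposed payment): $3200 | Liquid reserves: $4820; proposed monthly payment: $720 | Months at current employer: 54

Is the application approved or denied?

Credit score 797 ≥ 660 (meets base)
DTI: 3,200 ÷ 8,350 = 38.3%, over the 36% base limit.
Reserves = 4,820/720 = 6.7 months ≥ 3
Employment 54 ≥ 24 months
DTI 38.3% is within the 36%–39% exception band; checking compensating factors.
Override check — reserves: 6.7 mo (short of 12); score: 797 (ok).
Compensating-factor requirement not fully met.

Denied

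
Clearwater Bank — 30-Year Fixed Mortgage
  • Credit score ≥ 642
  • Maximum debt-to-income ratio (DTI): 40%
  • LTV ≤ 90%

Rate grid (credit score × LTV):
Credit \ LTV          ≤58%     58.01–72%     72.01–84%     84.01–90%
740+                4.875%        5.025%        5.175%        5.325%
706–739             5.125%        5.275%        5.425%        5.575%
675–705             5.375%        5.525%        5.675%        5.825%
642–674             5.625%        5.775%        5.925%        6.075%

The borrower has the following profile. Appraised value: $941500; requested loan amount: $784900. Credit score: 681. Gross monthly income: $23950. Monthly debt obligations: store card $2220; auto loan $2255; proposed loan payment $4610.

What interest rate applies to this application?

5.675%

Credit score 681 ≥ 642; Total monthly debts = (2,220 + 2,255 + 4,610) = 9,085. Debt-to-income = 9,085/23,950 = 37.9% — meets 40% limit
LTV = 784,900/941,500 = 83.4% ≤ 90%
Credit 681 → row 675–705; LTV 83.4% → column 72.01–84%. Grid cell → 5.675%.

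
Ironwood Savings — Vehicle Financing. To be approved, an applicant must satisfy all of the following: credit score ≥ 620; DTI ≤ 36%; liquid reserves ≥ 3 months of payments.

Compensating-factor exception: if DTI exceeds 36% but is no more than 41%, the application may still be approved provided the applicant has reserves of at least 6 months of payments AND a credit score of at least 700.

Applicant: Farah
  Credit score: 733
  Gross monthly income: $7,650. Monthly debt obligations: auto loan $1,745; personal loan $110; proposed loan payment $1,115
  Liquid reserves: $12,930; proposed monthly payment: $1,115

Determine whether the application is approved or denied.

Credit score 733 ≥ 620 (meets base)
Total debts = (1,745 + 110 + 1,115) = 2,970. DTI = 2,970/7,650 = 38.8% > 36% — standard DTI limit exceeded.
Reserves: 12,930 ÷ 1,115 = 11.6 months (meets 3-month minimum)
38.8% falls in the override range (36%–41%), so the compensating-factor test applies.
Override check — reserves: 11.6 mo (ok); score: 733 (ok).
Both override conditions satisfied; DTI exception granted.

Approved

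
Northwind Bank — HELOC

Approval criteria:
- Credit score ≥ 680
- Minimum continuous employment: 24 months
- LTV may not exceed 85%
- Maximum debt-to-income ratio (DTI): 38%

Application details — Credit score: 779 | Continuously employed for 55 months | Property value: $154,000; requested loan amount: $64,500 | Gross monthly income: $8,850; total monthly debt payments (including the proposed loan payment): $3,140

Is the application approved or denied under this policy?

Approved

Credit score 779 ≥ 680 (meets)
Employment 55 ≥ 24 months
LTV: 64,500 ÷ 154,000 = 41.9%, within 85% cap
Debt-to-income = 3,140/8,850 = 35.5% — meets 38% limit
All criteria satisfied.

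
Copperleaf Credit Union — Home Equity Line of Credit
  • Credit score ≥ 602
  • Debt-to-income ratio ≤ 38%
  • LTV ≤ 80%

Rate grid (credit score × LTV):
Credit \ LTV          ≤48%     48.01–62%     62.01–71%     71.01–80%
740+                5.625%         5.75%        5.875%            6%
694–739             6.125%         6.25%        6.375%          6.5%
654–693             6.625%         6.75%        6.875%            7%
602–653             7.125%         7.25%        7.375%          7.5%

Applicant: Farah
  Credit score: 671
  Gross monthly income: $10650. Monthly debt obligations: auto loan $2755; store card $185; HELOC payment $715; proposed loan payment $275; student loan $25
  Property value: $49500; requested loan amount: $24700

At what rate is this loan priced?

Credit score 671 ≥ 602; Total monthly debts = (2,755 + 185 + 715 + 275 + 25) = 3,955. DTI = 3,955/10,650 = 37.1% ≤ 38%
Loan-to-value = 24,700/49,500 = 49.9% — pass (80% max)
Score 671 is in the 654–693 band; LTV 49.9% is in the 48.01–62% band → 6.75%.

6.75%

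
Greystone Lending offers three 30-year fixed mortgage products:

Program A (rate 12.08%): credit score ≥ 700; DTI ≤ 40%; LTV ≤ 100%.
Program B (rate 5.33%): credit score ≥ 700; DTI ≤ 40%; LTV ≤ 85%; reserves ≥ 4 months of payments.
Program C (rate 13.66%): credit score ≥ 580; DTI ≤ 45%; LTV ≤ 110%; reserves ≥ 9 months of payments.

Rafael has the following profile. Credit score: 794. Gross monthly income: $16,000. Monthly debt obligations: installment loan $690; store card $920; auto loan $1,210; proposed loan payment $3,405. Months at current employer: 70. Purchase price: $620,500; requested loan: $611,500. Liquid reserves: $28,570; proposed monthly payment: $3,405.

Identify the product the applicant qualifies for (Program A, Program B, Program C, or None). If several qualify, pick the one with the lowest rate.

Program A

Total debts = (690 + 920 + 1,210 + 3,405) = 6,225; DTI = 6,225/16,000 = 38.9%.
LTV = 611,500/620,500 = 98.5%.
Reserves = 28,570/3,405 = 8.4 months.
Program A: score 794 ≥ 700; DTI 38.9% ≤ 40%; LTV 98.5% ≤ 100% → qualifies.
Program B: score 794 ≥ 700; DTI 38.9% ≤ 40%; LTV 98.5% > 85%; reserves 8.4 ≥ 4 mo → does not qualify.
Program C: score 794 ≥ 580; DTI 38.9% ≤ 45%; LTV 98.5% ≤ 110%; reserves 8.4 < 9 mo → does not qualify.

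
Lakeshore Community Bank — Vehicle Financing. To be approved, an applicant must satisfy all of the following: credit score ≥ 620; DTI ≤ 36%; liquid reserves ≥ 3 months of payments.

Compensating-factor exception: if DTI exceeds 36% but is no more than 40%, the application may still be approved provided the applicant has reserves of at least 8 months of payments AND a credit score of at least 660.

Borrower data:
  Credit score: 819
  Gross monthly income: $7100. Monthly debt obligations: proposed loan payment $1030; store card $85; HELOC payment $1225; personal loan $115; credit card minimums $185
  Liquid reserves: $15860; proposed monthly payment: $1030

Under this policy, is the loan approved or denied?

Approved

Credit score 819 ≥ 620 (meets base)
Total debts = (1,030 + 85 + 1,225 + 115 + 185) = 2,640. DTI = 2,640/7,100 = 37.2% > 36% — standard DTI limit exceeded.
Reserves: 15,860 ÷ 1,030 = 15.4 months (meets 3-month minimum)
37.2% falls in the override range (36%–40%), so the compensating-factor test applies.
Reserves 15.4 ≥ 8 months; credit score 819 ≥ 660.
Both override conditions satisfied; DTI exception granted.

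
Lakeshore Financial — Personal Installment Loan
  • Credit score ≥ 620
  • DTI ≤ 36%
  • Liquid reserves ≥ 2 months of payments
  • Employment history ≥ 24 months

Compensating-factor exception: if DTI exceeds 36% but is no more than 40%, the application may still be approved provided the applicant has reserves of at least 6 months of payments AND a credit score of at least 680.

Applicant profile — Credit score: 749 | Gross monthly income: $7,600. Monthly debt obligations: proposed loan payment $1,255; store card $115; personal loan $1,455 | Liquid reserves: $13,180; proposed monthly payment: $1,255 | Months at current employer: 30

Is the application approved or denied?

Approved

Credit score 749 ≥ 620 (meets base)
Total debts = (1,255 + 115 + 1,455) = 2,825. DTI: 2,825 ÷ 7,600 = 37.2%, over the 36% base limit.
Reserves = 13,180/1,255 = 10.5 months ≥ 2
Employment 30 ≥ 24 months
37.2% falls in the override range (36%–40%), so the compensating-factor test applies.
Override check — reserves: 10.5 mo (ok); score: 749 (ok).
Both compensating conditions met → exception applies.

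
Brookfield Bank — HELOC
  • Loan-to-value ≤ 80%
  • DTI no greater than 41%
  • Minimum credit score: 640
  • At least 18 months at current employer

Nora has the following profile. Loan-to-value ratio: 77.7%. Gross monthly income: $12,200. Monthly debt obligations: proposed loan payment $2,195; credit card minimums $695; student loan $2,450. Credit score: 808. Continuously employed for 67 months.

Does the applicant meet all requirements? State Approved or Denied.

LTV 77.7% — within 80%
Total monthly debts = (2,195 + 695 + 2,450) = 5,340. DTI = 5,340/12,200 = 43.8% > 41%
Credit score 808 ≥ 640 (meets)
Employment 67 ≥ 18 months
Fails on DTI.

Denied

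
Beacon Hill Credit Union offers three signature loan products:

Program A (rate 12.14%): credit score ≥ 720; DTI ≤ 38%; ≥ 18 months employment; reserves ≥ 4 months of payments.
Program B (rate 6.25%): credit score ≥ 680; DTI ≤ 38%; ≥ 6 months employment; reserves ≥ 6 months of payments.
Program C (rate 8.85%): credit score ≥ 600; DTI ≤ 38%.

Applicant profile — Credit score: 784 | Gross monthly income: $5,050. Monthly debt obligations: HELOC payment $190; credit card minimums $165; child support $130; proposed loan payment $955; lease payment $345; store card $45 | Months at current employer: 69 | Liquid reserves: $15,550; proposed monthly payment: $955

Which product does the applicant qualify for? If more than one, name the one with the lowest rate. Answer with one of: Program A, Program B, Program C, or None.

Total debts = (190 + 165 + 130 + 955 + 345 + 45) = 1,830; DTI = 1,830/5,050 = 36.2%.
Reserves = 15,550/955 = 16.3 months.
Program A: score 784 ≥ 720; DTI 36.2% ≤ 38%; employment 69 ≥ 18 mo; reserves 16.3 ≥ 4 mo → qualifies.
Program B: score 784 ≥ 680; DTI 36.2% ≤ 38%; employment 69 ≥ 6 mo; reserves 16.3 ≥ 6 mo → qualifies.
Program C: score 784 ≥ 600; DTI 36.2% ≤ 38% → qualifies.
Qualifying: Program A, Program B, Program C. Lowest rate is 6.25% → Program B.

Program B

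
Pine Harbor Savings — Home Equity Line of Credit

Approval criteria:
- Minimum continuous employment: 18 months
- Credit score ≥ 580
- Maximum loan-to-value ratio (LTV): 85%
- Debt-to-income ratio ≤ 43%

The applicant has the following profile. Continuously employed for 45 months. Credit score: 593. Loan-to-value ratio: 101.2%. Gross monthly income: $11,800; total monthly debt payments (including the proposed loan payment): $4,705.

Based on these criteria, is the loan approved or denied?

Employment 45 ≥ 18 months
Credit score 593 ≥ 580 (meets)
LTV 101.2% > 85%
Debt-to-income = 4,705/11,800 = 39.9% — meets 43% limit
Fails on LTV.

Denied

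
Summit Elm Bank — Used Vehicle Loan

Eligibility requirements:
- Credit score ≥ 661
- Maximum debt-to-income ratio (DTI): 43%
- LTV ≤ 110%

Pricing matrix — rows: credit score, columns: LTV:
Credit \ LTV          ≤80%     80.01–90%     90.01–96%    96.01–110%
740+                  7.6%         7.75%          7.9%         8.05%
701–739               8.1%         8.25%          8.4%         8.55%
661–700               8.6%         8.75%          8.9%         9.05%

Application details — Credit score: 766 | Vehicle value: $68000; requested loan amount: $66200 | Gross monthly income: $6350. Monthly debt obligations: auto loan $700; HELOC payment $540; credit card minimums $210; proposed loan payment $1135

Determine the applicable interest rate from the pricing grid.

8.05%

Credit score 766 ≥ 661; Total monthly debts = (700 + 540 + 210 + 1,135) = 2,585. DTI = 2,585/6,350 = 40.7% ≤ 43%
Loan-to-value = 66,200/68,000 = 97.4% — pass (110% max)
Row: 766 falls in 740+. Column: 97.4% falls in 96.01–110%. Rate = 8.05%.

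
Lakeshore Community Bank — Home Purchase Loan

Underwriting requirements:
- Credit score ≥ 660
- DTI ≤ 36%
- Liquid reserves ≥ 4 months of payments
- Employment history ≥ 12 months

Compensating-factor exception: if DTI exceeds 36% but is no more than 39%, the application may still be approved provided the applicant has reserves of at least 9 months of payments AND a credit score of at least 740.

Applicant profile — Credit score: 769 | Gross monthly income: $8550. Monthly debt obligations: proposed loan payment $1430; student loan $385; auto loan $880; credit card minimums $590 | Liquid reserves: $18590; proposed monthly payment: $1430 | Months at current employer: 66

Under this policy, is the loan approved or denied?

Credit score 769 ≥ 660 (meets base)
Total debts = (1,430 + 385 + 880 + 590) = 3,285. DTI = 3,285/8,550 = 38.4% > 36% — standard DTI limit exceeded.
Liquid reserves cover 18,590/1,430 = 13.0 months — ≥ 4 required
Employment 66 ≥ 12 months
38.4% falls in the override range (36%–39%), so the compensating-factor test applies.
Override check — reserves: 13.0 mo (ok); score: 769 (ok).
Both compensating conditions met → exception applies.

Approved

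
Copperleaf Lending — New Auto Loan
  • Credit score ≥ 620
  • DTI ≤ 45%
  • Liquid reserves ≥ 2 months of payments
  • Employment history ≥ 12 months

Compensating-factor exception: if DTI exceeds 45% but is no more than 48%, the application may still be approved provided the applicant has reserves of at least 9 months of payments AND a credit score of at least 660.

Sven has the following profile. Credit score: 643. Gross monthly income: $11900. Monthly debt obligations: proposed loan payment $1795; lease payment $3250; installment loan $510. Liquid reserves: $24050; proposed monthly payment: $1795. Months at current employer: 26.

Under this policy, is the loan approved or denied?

Denied

Credit score 643 ≥ 620 (meets base)
Total debts = (1,795 + 3,250 + 510) = 5,555. DTI = 5,555/11,900 = 46.7% > 45% — standard DTI limit exceeded.
Liquid reserves cover 24,050/1,795 = 13.4 months — ≥ 2 required
Employment 26 ≥ 12 months
46.7% falls in the override range (45%–48%), so the compensating-factor test applies.
Override check — reserves: 13.4 mo (ok); score: 643 (below 660).
Compensating-factor requirement not fully met.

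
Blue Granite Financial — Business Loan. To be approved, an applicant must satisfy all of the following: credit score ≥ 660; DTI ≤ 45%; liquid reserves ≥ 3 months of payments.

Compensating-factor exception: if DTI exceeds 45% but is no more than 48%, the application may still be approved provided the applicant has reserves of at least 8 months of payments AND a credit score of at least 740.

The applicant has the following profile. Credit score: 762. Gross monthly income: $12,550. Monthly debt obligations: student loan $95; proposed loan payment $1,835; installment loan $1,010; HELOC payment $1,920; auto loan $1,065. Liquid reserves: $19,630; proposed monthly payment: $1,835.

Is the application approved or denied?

Approved

Credit score 762 ≥ 660 (meets base)
Total debts = (95 + 1,835 + 1,010 + 1,920 + 1,065) = 5,925. DTI = 5,925/12,550 = 47.2% > 45% — standard DTI limit exceeded.
Reserves: 19,630 ÷ 1,835 = 10.7 months (meets 3-month minimum)
47.2% falls in the override range (45%–48%), so the compensating-factor test applies.
Override check — reserves: 10.7 mo (ok); score: 762 (ok).
Both override conditions satisfied; DTI exception granted.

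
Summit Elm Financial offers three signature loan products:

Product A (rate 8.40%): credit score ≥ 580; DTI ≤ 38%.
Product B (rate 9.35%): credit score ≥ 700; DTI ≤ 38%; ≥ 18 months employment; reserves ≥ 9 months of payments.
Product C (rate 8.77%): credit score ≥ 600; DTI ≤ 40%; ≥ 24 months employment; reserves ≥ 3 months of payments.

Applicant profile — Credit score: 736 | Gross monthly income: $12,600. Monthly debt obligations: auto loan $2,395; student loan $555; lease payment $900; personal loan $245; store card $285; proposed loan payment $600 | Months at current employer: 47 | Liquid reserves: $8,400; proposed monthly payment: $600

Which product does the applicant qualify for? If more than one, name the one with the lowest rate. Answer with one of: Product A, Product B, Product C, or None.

Total debts = (2,395 + 555 + 900 + 245 + 285 + 600) = 4,980; DTI = 4,980/12,600 = 39.5%.
Reserves = 8,400/600 = 14.0 months.
Product A: score 736 ≥ 580; DTI 39.5% > 38% → does not qualify.
Product B: score 736 ≥ 700; DTI 39.5% > 38%; employment 47 ≥ 18 mo; reserves 14.0 ≥ 9 mo → does not qualify.
Product C: score 736 ≥ 600; DTI 39.5% ≤ 40%; employment 47 ≥ 24 mo; reserves 14.0 ≥ 3 mo → qualifies.

Product C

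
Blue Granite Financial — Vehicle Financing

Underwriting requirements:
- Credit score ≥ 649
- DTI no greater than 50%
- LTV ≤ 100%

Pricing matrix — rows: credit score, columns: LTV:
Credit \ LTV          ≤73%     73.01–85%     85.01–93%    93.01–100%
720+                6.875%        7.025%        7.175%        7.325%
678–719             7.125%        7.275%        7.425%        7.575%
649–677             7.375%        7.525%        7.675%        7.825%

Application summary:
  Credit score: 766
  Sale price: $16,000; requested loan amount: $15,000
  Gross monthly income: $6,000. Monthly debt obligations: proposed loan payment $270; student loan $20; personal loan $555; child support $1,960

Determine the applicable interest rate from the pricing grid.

7.325%

Credit score 766 ≥ 649; Total monthly debts = (270 + 20 + 555 + 1,960) = 2,805. DTI = 2,805/6,000 = 46.8% ≤ 50%
LTV = 15,000/16,000 = 93.8% ≤ 100%
Credit 766 → row 720+; LTV 93.8% → column 93.01–100%. Grid cell → 7.325%.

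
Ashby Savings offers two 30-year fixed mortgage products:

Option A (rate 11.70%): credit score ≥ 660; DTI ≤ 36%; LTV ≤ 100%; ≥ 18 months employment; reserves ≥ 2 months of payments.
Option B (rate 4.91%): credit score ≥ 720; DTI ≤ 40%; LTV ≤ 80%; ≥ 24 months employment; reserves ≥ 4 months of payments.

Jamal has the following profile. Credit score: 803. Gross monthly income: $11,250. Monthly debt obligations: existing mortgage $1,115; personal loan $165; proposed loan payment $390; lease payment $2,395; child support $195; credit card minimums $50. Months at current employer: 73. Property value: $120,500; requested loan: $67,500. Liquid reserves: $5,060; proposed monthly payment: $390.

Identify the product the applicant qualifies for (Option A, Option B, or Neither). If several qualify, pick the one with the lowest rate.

Total debts = (1,115 + 165 + 390 + 2,395 + 195 + 50) = 4,310; DTI = 4,310/11,250 = 38.3%.
LTV = 67,500/120,500 = 56%.
Reserves = 5,060/390 = 13.0 months.
Option A: score 803 ≥ 660; DTI 38.3% > 36%; LTV 56% ≤ 100%; employment 73 ≥ 18 mo; reserves 13.0 ≥ 2 mo → does not qualify.
Option B: score 803 ≥ 720; DTI 38.3% ≤ 40%; LTV 56% ≤ 80%; employment 73 ≥ 24 mo; reserves 13.0 ≥ 4 mo → qualifies.

Option B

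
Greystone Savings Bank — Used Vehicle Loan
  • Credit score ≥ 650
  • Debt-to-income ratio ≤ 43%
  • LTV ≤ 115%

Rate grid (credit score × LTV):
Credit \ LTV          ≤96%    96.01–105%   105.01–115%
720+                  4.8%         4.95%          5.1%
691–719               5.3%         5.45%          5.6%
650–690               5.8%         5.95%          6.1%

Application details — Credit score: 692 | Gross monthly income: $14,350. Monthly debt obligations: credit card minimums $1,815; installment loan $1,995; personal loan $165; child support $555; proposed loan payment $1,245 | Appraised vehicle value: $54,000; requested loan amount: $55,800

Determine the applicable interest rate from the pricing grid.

Credit score 692 ≥ 650; Total monthly debts = (1,815 + 1,995 + 165 + 555 + 1,245) = 5,775. Debt-to-income = 5,775/14,350 = 40.2% — meets 43% limit
LTV: 55,800 ÷ 54,000 = 103.3%, within 115% cap
Score 692 is in the 691–719 band; LTV 103.3% is in the 96.01–105% band → 5.45%.

5.45%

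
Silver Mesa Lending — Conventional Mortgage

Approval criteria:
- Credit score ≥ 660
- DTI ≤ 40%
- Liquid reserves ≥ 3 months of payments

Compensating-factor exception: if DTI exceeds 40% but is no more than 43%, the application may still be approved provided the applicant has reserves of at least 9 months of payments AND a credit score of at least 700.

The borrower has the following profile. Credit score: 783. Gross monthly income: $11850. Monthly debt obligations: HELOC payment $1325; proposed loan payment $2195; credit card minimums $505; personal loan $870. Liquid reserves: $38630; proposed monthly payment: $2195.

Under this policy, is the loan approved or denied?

Approved

Credit score 783 ≥ 660 (meets base)
Total debts = (1,325 + 2,195 + 505 + 870) = 4,895. DTI = 4,895/11,850 = 41.3% > 40% — standard DTI limit exceeded.
Reserves = 38,630/2,195 = 17.6 months ≥ 3
DTI 41.3% is within the 40%–43% exception band; checking compensating factors.
Reserves 17.6 ≥ 9 months; credit score 783 ≥ 700.
Both override conditions satisfied; DTI exception granted.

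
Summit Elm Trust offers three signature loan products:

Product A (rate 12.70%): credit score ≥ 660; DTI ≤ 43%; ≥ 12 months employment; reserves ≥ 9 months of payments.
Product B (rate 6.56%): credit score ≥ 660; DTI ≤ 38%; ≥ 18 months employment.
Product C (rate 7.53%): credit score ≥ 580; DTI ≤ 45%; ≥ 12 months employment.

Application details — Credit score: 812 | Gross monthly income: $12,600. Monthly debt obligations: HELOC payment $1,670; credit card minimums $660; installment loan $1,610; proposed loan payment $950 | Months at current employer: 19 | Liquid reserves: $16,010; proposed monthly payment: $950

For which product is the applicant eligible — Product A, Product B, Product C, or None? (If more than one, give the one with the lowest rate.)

Product C

Total debts = (1,670 + 660 + 1,610 + 950) = 4,890; DTI = 4,890/12,600 = 38.8%.
Reserves = 16,010/950 = 16.9 months.
Product A: score 812 ≥ 660; DTI 38.8% ≤ 43%; employment 19 ≥ 12 mo; reserves 16.9 ≥ 9 mo → qualifies.
Product B: score 812 ≥ 660; DTI 38.8% > 38%; employment 19 ≥ 18 mo → does not qualify.
Product C: score 812 ≥ 580; DTI 38.8% ≤ 45%; employment 19 ≥ 12 mo → qualifies.
Qualifying: Product A, Product C. Lowest rate is 7.53% → Product C.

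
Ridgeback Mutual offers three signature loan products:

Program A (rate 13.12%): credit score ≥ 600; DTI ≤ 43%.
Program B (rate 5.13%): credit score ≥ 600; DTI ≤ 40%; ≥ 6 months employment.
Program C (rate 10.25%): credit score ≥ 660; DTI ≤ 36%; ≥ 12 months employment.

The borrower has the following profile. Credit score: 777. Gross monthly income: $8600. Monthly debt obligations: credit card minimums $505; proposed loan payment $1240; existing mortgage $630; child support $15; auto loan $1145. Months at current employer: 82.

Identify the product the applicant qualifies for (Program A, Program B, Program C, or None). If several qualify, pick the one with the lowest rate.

Program A

Total debts = (505 + 1,240 + 630 + 15 + 1,145) = 3,535; DTI = 3,535/8,600 = 41.1%.
Program A: score 777 ≥ 600; DTI 41.1% ≤ 43% → qualifies.
Program B: score 777 ≥ 600; DTI 41.1% > 40%; employment 82 ≥ 6 mo → does not qualify.
Program C: score 777 ≥ 660; DTI 41.1% > 36%; employment 82 ≥ 12 mo → does not qualify.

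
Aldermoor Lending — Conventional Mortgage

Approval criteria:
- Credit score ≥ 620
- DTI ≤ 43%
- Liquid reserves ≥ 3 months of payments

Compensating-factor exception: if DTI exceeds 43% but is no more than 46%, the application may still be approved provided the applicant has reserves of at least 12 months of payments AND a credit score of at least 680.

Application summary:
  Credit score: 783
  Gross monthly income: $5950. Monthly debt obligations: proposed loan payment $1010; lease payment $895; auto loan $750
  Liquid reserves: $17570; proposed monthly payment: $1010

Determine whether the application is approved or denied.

Approved

Credit score 783 ≥ 620 (meets base)
Total debts = (1,010 + 895 + 750) = 2,655. DTI = 2,655/5,950 = 44.6% > 43% — standard DTI limit exceeded.
Reserves: 17,570 ÷ 1,010 = 17.4 months (meets 3-month minimum)
44.6% falls in the override range (43%–46%), so the compensating-factor test applies.
Override check — reserves: 17.4 mo (ok); score: 783 (ok).
Both override conditions satisfied; DTI exception granted.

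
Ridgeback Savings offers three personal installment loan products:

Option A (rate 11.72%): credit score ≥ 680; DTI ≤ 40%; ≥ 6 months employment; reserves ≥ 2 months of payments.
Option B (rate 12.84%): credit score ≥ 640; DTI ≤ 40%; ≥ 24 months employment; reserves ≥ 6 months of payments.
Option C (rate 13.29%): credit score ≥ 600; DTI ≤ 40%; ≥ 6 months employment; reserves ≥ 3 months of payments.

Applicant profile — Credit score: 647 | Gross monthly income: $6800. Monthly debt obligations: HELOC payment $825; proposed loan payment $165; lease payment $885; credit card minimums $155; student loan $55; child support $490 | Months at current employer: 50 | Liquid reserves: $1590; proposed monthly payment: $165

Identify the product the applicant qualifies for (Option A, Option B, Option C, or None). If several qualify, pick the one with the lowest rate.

Total debts = (825 + 165 + 885 + 155 + 55 + 490) = 2,575; DTI = 2,575/6,800 = 37.9%.
Reserves = 1,590/165 = 9.6 months.
Option A: score 647 < 680; DTI 37.9% ≤ 40%; employment 50 ≥ 6 mo; reserves 9.6 ≥ 2 mo → does not qualify.
Option B: score 647 ≥ 640; DTI 37.9% ≤ 40%; employment 50 ≥ 24 mo; reserves 9.6 ≥ 6 mo → qualifies.
Option C: score 647 ≥ 600; DTI 37.9% ≤ 40%; employment 50 ≥ 6 mo; reserves 9.6 ≥ 3 mo → qualifies.
Qualifying: Option B, Option C. Lowest rate is 12.84% → Option B.

Option B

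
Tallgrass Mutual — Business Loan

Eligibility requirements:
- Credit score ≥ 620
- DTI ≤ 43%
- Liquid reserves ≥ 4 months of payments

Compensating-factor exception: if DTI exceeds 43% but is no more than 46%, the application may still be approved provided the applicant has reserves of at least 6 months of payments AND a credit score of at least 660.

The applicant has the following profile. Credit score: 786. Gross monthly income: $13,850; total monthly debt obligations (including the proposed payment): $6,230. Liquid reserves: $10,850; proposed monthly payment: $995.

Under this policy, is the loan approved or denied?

Credit score 786 ≥ 620 (meets base)
DTI: 6,230 ÷ 13,850 = 45%, over the 43% base limit.
Reserves = 10,850/995 = 10.9 months ≥ 4
DTI 45% is within the 43%–46% exception band; checking compensating factors.
Override check — reserves: 10.9 mo (ok); score: 786 (ok).
Both override conditions satisfied; DTI exception granted.

Approved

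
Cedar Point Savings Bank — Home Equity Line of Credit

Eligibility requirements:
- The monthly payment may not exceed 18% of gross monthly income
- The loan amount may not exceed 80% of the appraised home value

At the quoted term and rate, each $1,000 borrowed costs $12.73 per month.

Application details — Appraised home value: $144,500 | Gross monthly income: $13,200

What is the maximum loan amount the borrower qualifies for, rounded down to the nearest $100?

$115,600

Payment cap: 18% × $13,200 = $2,376/month.
At $12.73 per $1,000, that supports 2,376/12.73 × 1,000 ≈ $186,645 → $186,600.
LTV cap: 80% × $144,500 = $115,600 → $115,600.
Binding constraint: loan-to-value.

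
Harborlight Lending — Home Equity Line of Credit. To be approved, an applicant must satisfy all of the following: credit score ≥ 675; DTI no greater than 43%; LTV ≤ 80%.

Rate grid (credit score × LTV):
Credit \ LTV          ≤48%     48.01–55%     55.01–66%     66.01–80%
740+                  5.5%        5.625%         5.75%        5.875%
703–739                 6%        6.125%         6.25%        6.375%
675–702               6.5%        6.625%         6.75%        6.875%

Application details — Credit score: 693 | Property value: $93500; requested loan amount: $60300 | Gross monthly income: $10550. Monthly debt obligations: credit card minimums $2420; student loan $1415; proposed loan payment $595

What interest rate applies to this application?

6.75%

Credit score 693 ≥ 675; Total monthly debts = (2,420 + 1,415 + 595) = 4,430. DTI = 4,430/10,550 = 42% ≤ 43%
Loan-to-value = 60,300/93,500 = 64.5% — pass (80% max)
Credit 693 → row 675–702; LTV 64.5% → column 55.01–66%. Grid cell → 6.75%.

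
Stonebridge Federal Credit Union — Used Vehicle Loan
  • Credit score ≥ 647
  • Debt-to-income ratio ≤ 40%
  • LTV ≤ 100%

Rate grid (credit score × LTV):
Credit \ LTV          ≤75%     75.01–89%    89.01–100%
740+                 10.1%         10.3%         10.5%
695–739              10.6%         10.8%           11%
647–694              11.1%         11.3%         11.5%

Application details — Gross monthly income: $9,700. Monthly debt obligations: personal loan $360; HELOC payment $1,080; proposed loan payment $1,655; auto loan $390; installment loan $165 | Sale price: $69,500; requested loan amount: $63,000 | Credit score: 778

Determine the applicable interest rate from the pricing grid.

10.5%

Credit score 778 ≥ 647; Total monthly debts = (360 + 1,080 + 1,655 + 390 + 165) = 3,650. DTI: 3,650 ÷ 9,700 = 37.6%, within the 40% cap
LTV = 63,000/69,500 = 90.6% ≤ 100%
Row: 778 falls in 740+. Column: 90.6% falls in 89.01–100%. Rate = 10.5%.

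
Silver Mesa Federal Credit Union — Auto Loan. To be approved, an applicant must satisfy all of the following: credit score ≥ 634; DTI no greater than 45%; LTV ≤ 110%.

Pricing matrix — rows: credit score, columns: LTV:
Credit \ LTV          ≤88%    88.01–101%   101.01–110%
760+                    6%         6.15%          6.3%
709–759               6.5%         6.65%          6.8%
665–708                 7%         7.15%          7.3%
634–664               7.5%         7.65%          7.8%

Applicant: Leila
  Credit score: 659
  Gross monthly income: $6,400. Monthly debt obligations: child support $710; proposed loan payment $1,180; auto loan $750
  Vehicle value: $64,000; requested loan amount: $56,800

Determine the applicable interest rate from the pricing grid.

Credit score 659 ≥ 634; Total monthly debts = (710 + 1,180 + 750) = 2,640. Debt-to-income = 2,640/6,400 = 41.2% — meets 45% limit
LTV = 56,800/64,000 = 88.8% ≤ 110%
Credit 659 → row 634–664; LTV 88.8% → column 88.01–101%. Grid cell → 7.65%.

7.65%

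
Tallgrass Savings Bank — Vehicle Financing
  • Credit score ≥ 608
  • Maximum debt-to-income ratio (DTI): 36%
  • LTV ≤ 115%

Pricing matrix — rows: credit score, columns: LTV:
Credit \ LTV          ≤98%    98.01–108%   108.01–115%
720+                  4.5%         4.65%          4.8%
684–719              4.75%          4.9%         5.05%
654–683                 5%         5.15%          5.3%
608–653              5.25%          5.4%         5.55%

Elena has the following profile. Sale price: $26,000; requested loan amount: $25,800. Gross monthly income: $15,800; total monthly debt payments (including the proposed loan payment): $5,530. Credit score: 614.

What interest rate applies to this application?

5.4%

Credit score 614 ≥ 608; DTI = 5,530/15,800 = 35% ≤ 36%
LTV = 25,800/26,000 = 99.2% ≤ 115%
Score 614 is in the 608–653 band; LTV 99.2% is in the 98.01–108% band → 5.4%.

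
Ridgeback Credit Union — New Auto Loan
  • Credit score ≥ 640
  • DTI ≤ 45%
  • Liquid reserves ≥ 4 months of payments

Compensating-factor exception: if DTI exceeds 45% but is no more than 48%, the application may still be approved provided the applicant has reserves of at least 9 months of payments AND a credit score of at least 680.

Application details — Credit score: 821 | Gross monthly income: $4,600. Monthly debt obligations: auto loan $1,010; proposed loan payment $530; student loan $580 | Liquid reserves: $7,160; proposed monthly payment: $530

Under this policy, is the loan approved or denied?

Approved

Credit score 821 ≥ 640 (meets base)
Total debts = (1,010 + 530 + 580) = 2,120. DTI: 2,120 ÷ 4,600 = 46.1%, over the 45% base limit.
Liquid reserves cover 7,160/530 = 13.5 months — ≥ 4 required
46.1% falls in the override range (45%–48%), so the compensating-factor test applies.
Reserves 13.5 ≥ 9 months; credit score 821 ≥ 680.
Both compensating conditions met → exception applies.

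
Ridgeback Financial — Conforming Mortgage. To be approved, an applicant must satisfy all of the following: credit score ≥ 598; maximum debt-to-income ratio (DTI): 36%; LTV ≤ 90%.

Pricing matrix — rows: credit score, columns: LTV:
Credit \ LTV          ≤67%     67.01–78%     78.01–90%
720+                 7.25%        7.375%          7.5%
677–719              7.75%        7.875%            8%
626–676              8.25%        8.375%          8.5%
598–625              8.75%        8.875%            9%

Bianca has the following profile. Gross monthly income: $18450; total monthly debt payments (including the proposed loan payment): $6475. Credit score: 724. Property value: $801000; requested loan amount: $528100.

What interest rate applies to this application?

7.25%

Credit score 724 ≥ 598; Debt-to-income = 6,475/18,450 = 35.1% — meets 36% limit
LTV = 528,100/801,000 = 65.9% ≤ 90%
Score 724 is in the 720+ band; LTV 65.9% is in the ≤67% band → 7.25%.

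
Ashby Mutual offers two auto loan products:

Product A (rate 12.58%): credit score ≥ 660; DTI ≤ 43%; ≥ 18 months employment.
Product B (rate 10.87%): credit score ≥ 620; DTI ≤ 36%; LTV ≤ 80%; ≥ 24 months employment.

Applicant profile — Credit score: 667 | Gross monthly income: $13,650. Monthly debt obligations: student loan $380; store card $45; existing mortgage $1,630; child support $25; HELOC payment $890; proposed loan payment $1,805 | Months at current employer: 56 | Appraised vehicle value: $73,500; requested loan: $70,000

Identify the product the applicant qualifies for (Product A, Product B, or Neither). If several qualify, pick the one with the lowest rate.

Total debts = (380 + 45 + 1,630 + 25 + 890 + 1,805) = 4,775; DTI = 4,775/13,650 = 35%.
LTV = 70,000/73,500 = 95.2%.
Product A: score 667 ≥ 660; DTI 35% ≤ 43%; employment 56 ≥ 18 mo → qualifies.
Product B: score 667 ≥ 620; DTI 35% ≤ 36%; LTV 95.2% > 80%; employment 56 ≥ 24 mo → does not qualify.

Product A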